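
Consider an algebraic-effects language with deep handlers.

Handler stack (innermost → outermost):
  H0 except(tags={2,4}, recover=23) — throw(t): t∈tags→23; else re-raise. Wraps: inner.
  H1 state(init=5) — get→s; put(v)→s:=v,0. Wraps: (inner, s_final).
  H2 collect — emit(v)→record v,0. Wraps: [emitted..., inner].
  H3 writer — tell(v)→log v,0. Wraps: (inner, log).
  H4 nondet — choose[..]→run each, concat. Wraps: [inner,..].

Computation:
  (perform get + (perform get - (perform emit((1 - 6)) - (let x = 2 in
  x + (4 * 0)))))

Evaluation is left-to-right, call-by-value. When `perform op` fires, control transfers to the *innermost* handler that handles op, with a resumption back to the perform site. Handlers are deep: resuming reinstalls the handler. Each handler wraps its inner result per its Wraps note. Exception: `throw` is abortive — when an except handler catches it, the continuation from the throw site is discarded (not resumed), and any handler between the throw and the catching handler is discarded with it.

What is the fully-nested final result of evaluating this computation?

Answer: [([-5, (12, 5)], ())]

Evaluation trace:
get @ H1 ⇒ 5
get @ H1 ⇒ 5
emit(-5) @ H2 ⇒ out+=-5
H0 returns 12
H1 returns (12, 5)
H2 returns [-5, (12, 5)]
H3 returns ([-5, (12, 5)], ())
H4 returns [([-5, (12, 5)], ())]
= [([-5, (12, 5)], ())]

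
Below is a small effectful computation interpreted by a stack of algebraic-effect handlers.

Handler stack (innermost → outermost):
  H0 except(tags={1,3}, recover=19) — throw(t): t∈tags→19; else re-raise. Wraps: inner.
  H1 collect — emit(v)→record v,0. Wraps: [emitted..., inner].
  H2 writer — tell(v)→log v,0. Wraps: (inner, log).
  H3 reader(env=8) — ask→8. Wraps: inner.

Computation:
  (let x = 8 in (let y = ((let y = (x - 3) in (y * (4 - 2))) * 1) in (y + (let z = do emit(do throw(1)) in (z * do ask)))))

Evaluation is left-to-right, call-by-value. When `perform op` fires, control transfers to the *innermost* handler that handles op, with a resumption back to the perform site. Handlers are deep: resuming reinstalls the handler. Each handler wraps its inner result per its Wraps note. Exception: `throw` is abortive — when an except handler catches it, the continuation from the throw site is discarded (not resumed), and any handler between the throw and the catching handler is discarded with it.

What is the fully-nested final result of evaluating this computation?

Step-by-step:
throw(1) @ H0 caught ⇒ 19
H1 returns [19]
H2 returns ([19], ())
H3 returns ([19], ())
= ([19], ())

Answer: ([19], ())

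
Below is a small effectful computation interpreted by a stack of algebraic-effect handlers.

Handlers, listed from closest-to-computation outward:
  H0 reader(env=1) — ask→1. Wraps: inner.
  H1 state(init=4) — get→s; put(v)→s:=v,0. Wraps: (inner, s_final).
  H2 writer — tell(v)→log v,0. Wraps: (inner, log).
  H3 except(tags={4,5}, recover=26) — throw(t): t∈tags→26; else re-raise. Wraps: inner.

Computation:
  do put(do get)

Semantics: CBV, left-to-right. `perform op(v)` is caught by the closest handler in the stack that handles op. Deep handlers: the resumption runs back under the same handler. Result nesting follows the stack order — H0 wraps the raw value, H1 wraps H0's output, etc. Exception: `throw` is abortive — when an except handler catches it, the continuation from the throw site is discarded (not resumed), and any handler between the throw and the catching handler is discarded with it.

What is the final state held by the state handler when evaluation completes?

Answer: 4

Evaluation trace:
get @ H1 ⇒ 4
put(4) @ H1 ⇒ s:=4
H0 returns 0
H1 returns (0, 4)
H2 returns ((0, 4), ())
H3 returns ((0, 4), ())
= ((0, 4), ())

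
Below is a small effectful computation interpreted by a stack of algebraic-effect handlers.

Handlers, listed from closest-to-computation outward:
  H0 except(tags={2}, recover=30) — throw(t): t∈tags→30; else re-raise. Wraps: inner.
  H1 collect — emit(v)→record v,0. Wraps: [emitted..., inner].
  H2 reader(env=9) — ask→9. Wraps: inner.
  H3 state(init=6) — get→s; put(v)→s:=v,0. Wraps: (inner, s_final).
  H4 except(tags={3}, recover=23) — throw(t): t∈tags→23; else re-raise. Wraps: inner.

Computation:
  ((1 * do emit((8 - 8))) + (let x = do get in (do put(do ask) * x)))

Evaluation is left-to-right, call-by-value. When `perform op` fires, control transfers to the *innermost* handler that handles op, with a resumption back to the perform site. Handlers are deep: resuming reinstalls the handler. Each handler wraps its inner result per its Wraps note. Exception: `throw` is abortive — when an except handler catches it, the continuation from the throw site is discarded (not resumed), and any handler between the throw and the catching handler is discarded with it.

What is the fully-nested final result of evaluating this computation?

Step-by-step:
emit(0) @ H1 ⇒ out+=0
get @ H3 ⇒ 6
ask @ H2 ⇒ 9
put(9) @ H3 ⇒ s:=9
H0 returns 0
H1 returns [0, 0]
H2 returns [0, 0]
H3 returns ([0, 0], 9)
H4 returns ([0, 0], 9)
= ([0, 0], 9)

Answer: ([0, 0], 9)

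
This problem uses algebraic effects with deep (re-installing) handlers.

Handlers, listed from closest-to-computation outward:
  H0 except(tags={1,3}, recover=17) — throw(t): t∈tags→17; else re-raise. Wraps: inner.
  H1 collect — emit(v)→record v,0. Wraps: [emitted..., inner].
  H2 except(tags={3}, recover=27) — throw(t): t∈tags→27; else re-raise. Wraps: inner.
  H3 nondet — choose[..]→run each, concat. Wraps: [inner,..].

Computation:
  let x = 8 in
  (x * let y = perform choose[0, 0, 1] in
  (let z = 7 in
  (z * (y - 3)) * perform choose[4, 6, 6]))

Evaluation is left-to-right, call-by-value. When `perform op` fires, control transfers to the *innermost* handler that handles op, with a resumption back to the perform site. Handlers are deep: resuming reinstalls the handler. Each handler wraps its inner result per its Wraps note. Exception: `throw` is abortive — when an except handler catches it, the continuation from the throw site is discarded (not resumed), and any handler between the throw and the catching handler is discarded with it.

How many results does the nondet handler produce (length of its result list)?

Answer: 9

Step-by-step:
choose[0, 0, 1] @ H3
  branch[0] choose=0:
    choose[4, 6, 6] @ H3
      branch[0] choose=4:
        H0 returns -672
        H1 returns [-672]
        H2 returns [-672]
        H3 returns [[-672]]
      branch[1] choose=6:
        H0 returns -1008
        H1 returns [-1008]
        H2 returns [-1008]
        H3 returns [[-1008]]
      branch[2] choose=6:
        H0 returns -1008
        H1 returns [-1008]
        H2 returns [-1008]
        H3 returns [[-1008]]
  branch[1] choose=0:
    choose[4, 6, 6] @ H3
      branch[0] choose=4:
        H0 returns -672
        H1 returns [-672]
        H2 returns [-672]
        H3 returns [[-672]]
      branch[1] choose=6:
        H0 returns -1008
        H1 returns [-1008]
        H2 returns [-1008]
        H3 returns [[-1008]]
      branch[2] choose=6:
        H0 returns -1008
        H1 returns [-1008]
        H2 returns [-1008]
        H3 returns [[-1008]]
  branch[2] choose=1:
    choose[4, 6, 6] @ H3
      branch[0] choose=4:
        H0 returns -448
        H1 returns [-448]
        H2 returns [-448]
        H3 returns [[-448]]
      branch[1] choose=6:
        H0 returns -672
        H1 returns [-672]
        H2 returns [-672]
        H3 returns [[-672]]
      branch[2] choose=6:
        H0 returns -672
        H1 returns [-672]
        H2 returns [-672]
        H3 returns [[-672]]
= [[-672], [-1008], [-1008], [-672], [-1008], [-1008], [-448], [-672], [-672]]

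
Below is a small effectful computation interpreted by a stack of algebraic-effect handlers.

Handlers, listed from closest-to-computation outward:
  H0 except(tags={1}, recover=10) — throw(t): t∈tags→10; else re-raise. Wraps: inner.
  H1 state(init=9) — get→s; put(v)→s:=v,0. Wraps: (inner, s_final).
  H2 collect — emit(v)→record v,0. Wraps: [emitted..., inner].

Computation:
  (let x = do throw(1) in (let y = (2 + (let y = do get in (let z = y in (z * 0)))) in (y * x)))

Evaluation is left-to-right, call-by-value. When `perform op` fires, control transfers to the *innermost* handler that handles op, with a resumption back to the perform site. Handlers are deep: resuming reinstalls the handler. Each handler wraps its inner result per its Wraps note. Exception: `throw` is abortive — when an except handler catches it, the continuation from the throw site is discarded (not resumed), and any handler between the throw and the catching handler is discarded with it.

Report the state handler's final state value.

Evaluation trace:
throw(1) @ H0 caught ⇒ 10
H1 returns (10, 9)
H2 returns [(10, 9)]
= [(10, 9)]

Answer: 9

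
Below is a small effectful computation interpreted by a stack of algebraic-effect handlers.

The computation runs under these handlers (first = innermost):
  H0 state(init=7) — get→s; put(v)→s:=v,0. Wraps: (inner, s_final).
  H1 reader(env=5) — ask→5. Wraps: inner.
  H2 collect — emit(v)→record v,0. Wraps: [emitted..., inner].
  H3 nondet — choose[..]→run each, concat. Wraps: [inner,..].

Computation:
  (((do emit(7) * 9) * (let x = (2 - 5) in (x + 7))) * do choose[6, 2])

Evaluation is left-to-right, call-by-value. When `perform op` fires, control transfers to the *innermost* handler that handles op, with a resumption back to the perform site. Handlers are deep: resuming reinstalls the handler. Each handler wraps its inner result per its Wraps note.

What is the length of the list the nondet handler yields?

Step-by-step:
emit(7) @ H2 ⇒ out+=7
choose[6, 2] @ H3
  branch[0] choose=6:
    H0 returns (0, 7)
    H1 returns (0, 7)
    H2 returns [7, (0, 7)]
    H3 returns [[7, (0, 7)]]
  branch[1] choose=2:
    H0 returns (0, 7)
    H1 returns (0, 7)
    H2 returns [7, (0, 7)]
    H3 returns [[7, (0, 7)]]
= [[7, (0, 7)], [7, (0, 7)]]

Answer: 2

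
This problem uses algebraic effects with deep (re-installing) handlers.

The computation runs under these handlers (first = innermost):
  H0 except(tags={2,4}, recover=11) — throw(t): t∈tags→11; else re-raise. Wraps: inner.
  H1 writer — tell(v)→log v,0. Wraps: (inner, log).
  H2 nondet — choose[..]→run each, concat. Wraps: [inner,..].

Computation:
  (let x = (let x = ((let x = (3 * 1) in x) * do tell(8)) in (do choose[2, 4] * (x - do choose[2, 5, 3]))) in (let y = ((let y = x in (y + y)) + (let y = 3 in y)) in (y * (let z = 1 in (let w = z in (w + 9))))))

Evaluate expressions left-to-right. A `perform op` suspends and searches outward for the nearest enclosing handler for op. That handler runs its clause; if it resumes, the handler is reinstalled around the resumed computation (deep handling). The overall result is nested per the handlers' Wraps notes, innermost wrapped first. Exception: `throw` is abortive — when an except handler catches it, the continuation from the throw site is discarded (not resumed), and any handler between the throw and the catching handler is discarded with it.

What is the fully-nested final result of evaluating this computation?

Answer: [(-50, (8)), (-170, (8)), (-90, (8)), (-130, (8)), (-370, (8)), (-210, (8))]

Step-by-step:
tell(8) @ H1 ⇒ log+=8
choose[2, 4] @ H2
  branch[0] choose=2:
    choose[2, 5, 3] @ H2
      branch[0] choose=2:
        H0 returns -50
        H1 returns (-50, (8))
        H2 returns [(-50, (8))]
      branch[1] choose=5:
        H0 returns -170
        H1 returns (-170, (8))
        H2 returns [(-170, (8))]
      branch[2] choose=3:
        H0 returns -90
        H1 returns (-90, (8))
        H2 returns [(-90, (8))]
  branch[1] choose=4:
    choose[2, 5, 3] @ H2
      branch[0] choose=2:
        H0 returns -130
        H1 returns (-130, (8))
        H2 returns [(-130, (8))]
      branch[1] choose=5:
        H0 returns -370
        H1 returns (-370, (8))
        H2 returns [(-370, (8))]
      branch[2] choose=3:
        H0 returns -210
        H1 returns (-210, (8))
        H2 returns [(-210, (8))]
= [(-50, (8)), (-170, (8)), (-90, (8)), (-130, (8)), (-370, (8)), (-210, (8))]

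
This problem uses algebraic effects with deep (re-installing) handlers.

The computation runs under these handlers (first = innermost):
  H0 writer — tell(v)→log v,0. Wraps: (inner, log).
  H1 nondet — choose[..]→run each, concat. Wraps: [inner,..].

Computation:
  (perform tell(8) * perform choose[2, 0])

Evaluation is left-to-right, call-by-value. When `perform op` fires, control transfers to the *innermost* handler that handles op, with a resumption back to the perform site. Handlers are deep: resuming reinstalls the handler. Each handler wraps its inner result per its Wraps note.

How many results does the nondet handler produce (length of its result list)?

Answer: 2

Working:
tell(8) @ H0 ⇒ log+=8
choose[2, 0] @ H1
  branch[0] choose=2:
    H0 returns (0, (8))
    H1 returns [(0, (8))]
  branch[1] choose=0:
    H0 returns (0, (8))
    H1 returns [(0, (8))]
= [(0, (8)), (0, (8))]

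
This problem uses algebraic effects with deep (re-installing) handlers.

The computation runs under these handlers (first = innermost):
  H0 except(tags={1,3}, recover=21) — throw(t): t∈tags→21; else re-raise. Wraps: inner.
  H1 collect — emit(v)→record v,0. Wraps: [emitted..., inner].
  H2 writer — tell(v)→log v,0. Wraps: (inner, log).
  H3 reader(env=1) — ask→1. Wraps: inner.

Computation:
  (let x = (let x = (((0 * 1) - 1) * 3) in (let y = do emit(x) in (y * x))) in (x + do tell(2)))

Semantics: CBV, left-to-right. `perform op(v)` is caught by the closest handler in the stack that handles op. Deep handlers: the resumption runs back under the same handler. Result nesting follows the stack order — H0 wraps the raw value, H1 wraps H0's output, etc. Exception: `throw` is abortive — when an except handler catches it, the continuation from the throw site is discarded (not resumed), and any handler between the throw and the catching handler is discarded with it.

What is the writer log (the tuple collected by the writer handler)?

Answer: (2)

Step-by-step:
emit(-3) @ H1 ⇒ out+=-3
tell(2) @ H2 ⇒ log+=2
H0 returns 0
H1 returns [-3, 0]
H2 returns ([-3, 0], (2))
H3 returns ([-3, 0], (2))
= ([-3, 0], (2))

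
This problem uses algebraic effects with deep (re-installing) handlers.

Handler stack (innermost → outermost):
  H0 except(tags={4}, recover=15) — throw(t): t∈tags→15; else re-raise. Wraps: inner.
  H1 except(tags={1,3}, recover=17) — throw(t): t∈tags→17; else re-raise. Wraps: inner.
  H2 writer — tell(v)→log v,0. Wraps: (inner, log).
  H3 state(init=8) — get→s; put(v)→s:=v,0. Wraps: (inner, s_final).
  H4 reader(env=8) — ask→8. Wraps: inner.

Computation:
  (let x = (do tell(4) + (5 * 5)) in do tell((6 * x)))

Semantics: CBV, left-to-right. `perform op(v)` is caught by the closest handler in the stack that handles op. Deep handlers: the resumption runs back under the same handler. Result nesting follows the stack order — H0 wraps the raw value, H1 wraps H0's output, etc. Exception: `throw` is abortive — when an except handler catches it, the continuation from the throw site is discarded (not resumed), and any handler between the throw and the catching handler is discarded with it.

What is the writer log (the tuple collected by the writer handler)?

Step-by-step:
tell(4) @ H2 ⇒ log+=4
tell(150) @ H2 ⇒ log+=150
H0 returns 0
H1 returns 0
H2 returns (0, (4, 150))
H3 returns ((0, (4, 150)), 8)
H4 returns ((0, (4, 150)), 8)
= ((0, (4, 150)), 8)

Answer: (4, 150)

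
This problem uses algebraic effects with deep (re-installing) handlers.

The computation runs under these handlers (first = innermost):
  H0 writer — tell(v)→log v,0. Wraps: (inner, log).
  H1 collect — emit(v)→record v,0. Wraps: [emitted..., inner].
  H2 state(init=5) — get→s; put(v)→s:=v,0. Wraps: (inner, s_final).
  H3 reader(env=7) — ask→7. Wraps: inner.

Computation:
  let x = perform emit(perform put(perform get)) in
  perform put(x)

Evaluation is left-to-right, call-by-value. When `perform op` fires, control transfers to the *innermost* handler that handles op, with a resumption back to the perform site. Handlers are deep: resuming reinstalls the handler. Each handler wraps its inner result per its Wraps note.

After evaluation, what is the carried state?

Answer: 0

Working:
get @ H2 ⇒ 5
put(5) @ H2 ⇒ s:=5
emit(0) @ H1 ⇒ out+=0
put(0) @ H2 ⇒ s:=0
H0 returns (0, ())
H1 returns [0, (0, ())]
H2 returns ([0, (0, ())], 0)
H3 returns ([0, (0, ())], 0)
= ([0, (0, ())], 0)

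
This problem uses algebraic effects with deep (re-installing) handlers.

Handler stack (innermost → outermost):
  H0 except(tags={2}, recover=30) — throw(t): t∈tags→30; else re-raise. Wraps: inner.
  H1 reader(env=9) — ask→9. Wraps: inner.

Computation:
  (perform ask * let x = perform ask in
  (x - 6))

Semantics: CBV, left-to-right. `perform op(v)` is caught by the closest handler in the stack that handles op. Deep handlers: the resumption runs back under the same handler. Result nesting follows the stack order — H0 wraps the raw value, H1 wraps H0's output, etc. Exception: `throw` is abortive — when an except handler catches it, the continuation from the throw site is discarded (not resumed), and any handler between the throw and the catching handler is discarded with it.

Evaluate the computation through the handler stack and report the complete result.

Answer: 27

Step-by-step:
ask @ H1 ⇒ 9
ask @ H1 ⇒ 9
H0 returns 27
H1 returns 27
= 27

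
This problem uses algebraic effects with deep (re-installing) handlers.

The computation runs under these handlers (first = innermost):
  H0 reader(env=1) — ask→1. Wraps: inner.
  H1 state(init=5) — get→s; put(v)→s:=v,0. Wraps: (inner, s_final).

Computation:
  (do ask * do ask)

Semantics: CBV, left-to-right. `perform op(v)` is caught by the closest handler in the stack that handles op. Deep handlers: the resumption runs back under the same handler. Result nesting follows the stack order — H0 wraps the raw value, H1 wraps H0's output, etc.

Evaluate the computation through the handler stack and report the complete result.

Answer: (1, 5)

Working:
ask @ H0 ⇒ 1
ask @ H0 ⇒ 1
H0 returns 1
H1 returns (1, 5)
= (1, 5)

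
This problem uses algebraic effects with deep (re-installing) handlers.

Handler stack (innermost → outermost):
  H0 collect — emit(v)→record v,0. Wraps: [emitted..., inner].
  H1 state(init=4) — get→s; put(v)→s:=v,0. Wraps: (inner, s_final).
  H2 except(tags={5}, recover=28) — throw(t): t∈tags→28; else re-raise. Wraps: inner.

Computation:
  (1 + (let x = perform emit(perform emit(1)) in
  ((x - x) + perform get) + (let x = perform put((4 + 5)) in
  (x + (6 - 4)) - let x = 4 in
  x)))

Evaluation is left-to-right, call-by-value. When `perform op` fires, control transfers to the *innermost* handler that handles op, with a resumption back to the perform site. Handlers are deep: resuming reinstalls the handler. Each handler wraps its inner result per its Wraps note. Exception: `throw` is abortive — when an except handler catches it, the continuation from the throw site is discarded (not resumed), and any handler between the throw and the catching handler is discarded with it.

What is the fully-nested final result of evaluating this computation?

Evaluation trace:
emit(1) @ H0 ⇒ out+=1
emit(0) @ H0 ⇒ out+=0
get @ H1 ⇒ 4
put(9) @ H1 ⇒ s:=9
H0 returns [1, 0, 3]
H1 returns ([1, 0, 3], 9)
H2 returns ([1, 0, 3], 9)
= ([1, 0, 3], 9)

Answer: ([1, 0, 3], 9)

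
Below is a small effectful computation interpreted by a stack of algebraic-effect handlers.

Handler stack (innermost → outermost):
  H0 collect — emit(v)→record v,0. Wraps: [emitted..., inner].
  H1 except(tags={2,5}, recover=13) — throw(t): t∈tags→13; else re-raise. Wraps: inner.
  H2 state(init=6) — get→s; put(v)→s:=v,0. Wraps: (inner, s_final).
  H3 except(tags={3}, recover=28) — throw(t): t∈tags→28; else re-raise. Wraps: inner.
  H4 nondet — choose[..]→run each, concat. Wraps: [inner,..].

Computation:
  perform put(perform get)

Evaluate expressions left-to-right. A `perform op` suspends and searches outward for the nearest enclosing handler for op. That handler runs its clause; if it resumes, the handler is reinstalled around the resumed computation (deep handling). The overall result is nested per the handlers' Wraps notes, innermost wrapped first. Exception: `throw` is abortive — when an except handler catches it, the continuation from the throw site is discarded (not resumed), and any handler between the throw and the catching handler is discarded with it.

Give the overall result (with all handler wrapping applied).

Step-by-step:
get @ H2 ⇒ 6
put(6) @ H2 ⇒ s:=6
H0 returns [0]
H1 returns [0]
H2 returns ([0], 6)
H3 returns ([0], 6)
H4 returns [([0], 6)]
= [([0], 6)]

Answer: [([0], 6)]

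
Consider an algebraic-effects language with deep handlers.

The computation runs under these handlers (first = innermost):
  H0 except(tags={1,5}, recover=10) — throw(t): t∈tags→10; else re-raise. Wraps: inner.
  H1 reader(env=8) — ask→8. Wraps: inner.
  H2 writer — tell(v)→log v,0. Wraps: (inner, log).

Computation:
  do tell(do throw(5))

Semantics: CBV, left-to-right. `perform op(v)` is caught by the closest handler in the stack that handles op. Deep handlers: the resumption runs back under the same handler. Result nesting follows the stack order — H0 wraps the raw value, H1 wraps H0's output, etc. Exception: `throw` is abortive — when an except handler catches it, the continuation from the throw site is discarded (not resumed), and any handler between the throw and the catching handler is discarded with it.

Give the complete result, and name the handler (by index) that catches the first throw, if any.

Working:
throw(5) @ H0 caught ⇒ 10
H1 returns 10
H2 returns (10, ())
= (10, ())

Answer: (10, ()) ; first throw caught by: H0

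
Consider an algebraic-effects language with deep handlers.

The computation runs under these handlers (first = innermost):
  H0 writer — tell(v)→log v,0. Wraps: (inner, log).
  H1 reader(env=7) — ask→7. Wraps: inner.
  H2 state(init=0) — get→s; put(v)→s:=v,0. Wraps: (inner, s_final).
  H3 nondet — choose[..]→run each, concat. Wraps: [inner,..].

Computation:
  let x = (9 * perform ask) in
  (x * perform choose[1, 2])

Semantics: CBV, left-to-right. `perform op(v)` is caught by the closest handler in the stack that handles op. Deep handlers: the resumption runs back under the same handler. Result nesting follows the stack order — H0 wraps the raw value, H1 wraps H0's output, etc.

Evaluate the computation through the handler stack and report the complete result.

Answer: [((63, ()), 0), ((126, ()), 0)]

Working:
ask @ H1 ⇒ 7
choose[1, 2] @ H3
  branch[0] choose=1:
    H0 returns (63, ())
    H1 returns (63, ())
    H2 returns ((63, ()), 0)
    H3 returns [((63, ()), 0)]
  branch[1] choose=2:
    H0 returns (126, ())
    H1 returns (126, ())
    H2 returns ((126, ()), 0)
    H3 returns [((126, ()), 0)]
= [((63, ()), 0), ((126, ()), 0)]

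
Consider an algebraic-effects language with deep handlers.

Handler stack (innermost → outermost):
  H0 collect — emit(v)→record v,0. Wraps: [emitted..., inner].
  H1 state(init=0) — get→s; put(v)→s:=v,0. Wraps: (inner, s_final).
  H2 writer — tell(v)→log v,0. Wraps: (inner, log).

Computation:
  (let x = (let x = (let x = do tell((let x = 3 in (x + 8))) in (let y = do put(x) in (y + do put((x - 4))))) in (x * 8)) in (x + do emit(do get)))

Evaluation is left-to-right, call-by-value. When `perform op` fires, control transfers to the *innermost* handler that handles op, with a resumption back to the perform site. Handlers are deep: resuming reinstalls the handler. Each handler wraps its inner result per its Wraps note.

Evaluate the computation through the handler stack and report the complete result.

Answer: (([-4, 0], -4), (11))

Evaluation trace:
tell(11) @ H2 ⇒ log+=11
put(0) @ H1 ⇒ s:=0
put(-4) @ H1 ⇒ s:=-4
get @ H1 ⇒ -4
emit(-4) @ H0 ⇒ out+=-4
H0 returns [-4, 0]
H1 returns ([-4, 0], -4)
H2 returns (([-4, 0], -4), (11))
= (([-4, 0], -4), (11))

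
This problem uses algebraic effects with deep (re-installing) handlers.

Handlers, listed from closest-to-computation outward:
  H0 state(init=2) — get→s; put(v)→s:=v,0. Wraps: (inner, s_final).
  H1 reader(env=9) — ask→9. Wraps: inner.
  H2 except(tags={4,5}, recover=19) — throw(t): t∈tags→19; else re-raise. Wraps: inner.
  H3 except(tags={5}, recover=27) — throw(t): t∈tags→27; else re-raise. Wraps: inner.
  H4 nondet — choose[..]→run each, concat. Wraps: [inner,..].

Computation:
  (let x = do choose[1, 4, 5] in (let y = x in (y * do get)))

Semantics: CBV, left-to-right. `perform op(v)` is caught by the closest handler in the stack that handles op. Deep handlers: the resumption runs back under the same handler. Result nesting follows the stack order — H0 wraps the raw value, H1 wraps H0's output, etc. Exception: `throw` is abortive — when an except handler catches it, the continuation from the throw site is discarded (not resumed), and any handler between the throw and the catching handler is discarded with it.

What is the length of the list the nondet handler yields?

Answer: 3

Evaluation trace:
choose[1, 4, 5] @ H4
  branch[0] choose=1:
    get @ H0 ⇒ 2
    H0 returns (2, 2)
    H1 returns (2, 2)
    H2 returns (2, 2)
    H3 returns (2, 2)
    H4 returns [(2, 2)]
  branch[1] choose=4:
    get @ H0 ⇒ 2
    H0 returns (8, 2)
    H1 returns (8, 2)
    H2 returns (8, 2)
    H3 returns (8, 2)
    H4 returns [(8, 2)]
  branch[2] choose=5:
    get @ H0 ⇒ 2
    H0 returns (10, 2)
    H1 returns (10, 2)
    H2 returns (10, 2)
    H3 returns (10, 2)
    H4 returns [(10, 2)]
= [(2, 2), (8, 2), (10, 2)]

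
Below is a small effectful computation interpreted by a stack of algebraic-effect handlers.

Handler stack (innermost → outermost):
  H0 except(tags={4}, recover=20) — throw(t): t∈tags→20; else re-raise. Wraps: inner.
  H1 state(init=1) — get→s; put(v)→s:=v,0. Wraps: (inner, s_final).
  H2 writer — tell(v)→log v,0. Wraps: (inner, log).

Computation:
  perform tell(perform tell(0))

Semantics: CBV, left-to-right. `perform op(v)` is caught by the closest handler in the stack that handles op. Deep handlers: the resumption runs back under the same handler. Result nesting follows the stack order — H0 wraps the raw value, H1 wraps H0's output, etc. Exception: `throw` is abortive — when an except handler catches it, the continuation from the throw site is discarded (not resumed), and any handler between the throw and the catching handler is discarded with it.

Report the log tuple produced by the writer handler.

Step-by-step:
tell(0) @ H2 ⇒ log+=0
tell(0) @ H2 ⇒ log+=0
H0 returns 0
H1 returns (0, 1)
H2 returns ((0, 1), (0, 0))
= ((0, 1), (0, 0))

Answer: (0, 0)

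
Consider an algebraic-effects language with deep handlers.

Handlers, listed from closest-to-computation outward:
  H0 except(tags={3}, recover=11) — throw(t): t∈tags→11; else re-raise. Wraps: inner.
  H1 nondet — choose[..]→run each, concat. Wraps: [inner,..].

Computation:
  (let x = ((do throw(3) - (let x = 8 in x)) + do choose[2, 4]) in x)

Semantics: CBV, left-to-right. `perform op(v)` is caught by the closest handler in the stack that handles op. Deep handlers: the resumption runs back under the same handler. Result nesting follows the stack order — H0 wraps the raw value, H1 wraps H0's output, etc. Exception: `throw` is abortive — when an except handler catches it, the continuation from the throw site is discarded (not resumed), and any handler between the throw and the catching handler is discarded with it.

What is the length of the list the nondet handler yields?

Working:
throw(3) @ H0 caught ⇒ 11
H1 returns [11]
= [11]

Answer: 1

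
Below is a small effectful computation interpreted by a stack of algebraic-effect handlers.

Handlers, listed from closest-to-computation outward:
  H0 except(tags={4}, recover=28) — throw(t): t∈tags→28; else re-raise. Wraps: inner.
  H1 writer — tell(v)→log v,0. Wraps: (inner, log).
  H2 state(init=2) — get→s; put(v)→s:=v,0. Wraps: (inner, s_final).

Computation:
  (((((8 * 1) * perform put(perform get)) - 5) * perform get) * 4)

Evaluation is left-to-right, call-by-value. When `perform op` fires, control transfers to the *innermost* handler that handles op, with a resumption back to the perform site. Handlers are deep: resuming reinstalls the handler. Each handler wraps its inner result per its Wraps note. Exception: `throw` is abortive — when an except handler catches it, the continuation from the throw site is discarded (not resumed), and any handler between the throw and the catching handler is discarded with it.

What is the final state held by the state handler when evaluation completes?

Answer: 2

Working:
get @ H2 ⇒ 2
put(2) @ H2 ⇒ s:=2
get @ H2 ⇒ 2
H0 returns -40
H1 returns (-40, ())
H2 returns ((-40, ()), 2)
= ((-40, ()), 2)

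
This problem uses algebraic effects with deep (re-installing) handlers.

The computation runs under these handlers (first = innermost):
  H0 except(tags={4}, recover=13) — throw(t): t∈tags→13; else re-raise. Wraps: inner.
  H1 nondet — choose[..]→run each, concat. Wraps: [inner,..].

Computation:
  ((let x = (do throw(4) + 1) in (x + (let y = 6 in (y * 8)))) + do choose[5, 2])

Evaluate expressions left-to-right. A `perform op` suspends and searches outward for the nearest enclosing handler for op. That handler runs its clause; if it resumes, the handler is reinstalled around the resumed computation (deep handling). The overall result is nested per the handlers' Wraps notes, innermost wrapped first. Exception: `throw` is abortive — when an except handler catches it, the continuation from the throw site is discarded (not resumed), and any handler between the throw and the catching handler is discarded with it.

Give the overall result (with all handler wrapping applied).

Step-by-step:
throw(4) @ H0 caught ⇒ 13
H1 returns [13]
= [13]

Answer: [13]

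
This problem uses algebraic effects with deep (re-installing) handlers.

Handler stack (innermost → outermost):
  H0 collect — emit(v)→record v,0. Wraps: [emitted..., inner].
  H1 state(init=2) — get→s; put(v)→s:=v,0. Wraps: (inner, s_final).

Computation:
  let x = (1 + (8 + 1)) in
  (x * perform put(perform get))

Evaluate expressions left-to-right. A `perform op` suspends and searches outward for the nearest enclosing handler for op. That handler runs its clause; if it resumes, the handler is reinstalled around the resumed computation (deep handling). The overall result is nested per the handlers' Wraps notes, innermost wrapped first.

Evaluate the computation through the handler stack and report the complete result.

Answer: ([0], 2)

Evaluation trace:
get @ H1 ⇒ 2
put(2) @ H1 ⇒ s:=2
H0 returns [0]
H1 returns ([0], 2)
= ([0], 2)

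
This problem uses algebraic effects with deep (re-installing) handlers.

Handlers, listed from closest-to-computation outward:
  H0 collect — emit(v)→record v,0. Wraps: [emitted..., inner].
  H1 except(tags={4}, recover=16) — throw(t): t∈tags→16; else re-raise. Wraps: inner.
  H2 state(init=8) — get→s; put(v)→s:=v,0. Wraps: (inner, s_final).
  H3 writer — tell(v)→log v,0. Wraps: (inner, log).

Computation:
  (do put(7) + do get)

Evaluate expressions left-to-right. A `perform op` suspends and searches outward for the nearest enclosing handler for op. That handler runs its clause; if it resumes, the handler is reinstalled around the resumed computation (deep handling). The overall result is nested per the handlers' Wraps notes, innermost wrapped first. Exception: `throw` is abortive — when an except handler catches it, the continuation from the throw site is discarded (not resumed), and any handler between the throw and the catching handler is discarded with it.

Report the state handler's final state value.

Answer: 7

Step-by-step:
put(7) @ H2 ⇒ s:=7
get @ H2 ⇒ 7
H0 returns [7]
H1 returns [7]
H2 returns ([7], 7)
H3 returns (([7], 7), ())
= (([7], 7), ())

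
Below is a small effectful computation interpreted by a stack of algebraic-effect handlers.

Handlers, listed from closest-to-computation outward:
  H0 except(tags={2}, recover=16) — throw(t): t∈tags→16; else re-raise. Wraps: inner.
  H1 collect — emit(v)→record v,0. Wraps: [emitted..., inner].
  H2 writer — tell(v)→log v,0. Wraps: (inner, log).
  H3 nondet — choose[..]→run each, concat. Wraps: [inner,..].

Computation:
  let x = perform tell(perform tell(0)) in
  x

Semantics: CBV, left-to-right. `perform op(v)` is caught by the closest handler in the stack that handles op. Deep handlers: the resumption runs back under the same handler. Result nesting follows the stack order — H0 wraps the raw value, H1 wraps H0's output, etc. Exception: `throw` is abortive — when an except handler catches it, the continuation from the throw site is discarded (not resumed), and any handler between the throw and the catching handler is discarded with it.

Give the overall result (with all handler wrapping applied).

Answer: [([0], (0, 0))]

Working:
tell(0) @ H2 ⇒ log+=0
tell(0) @ H2 ⇒ log+=0
H0 returns 0
H1 returns [0]
H2 returns ([0], (0, 0))
H3 returns [([0], (0, 0))]
= [([0], (0, 0))]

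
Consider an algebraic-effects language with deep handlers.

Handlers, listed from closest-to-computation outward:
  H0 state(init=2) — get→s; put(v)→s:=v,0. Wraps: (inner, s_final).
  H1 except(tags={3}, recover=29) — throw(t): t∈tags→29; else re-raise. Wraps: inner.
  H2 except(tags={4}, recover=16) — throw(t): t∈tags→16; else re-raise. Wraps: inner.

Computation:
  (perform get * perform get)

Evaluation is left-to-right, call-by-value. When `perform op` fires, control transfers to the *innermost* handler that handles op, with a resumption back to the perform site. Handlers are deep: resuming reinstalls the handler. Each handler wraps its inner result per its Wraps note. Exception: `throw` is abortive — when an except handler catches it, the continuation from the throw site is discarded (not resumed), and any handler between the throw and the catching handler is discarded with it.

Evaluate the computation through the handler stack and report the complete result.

Answer: (4, 2)

Evaluation trace:
get @ H0 ⇒ 2
get @ H0 ⇒ 2
H0 returns (4, 2)
H1 returns (4, 2)
H2 returns (4, 2)
= (4, 2)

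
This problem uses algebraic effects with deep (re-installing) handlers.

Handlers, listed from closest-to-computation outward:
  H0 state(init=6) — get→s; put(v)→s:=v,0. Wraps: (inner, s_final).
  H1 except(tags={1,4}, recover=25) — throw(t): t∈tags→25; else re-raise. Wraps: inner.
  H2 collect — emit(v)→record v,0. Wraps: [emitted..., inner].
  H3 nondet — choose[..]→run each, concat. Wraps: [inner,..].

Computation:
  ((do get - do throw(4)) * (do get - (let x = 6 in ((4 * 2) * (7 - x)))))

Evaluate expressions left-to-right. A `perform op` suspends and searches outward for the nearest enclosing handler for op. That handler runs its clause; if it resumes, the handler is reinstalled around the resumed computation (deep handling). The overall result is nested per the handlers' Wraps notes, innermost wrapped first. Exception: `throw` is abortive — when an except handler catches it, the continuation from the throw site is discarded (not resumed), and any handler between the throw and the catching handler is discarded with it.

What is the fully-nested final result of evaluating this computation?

Working:
get @ H0 ⇒ 6
throw(4) @ H1 caught ⇒ 25
H2 returns [25]
H3 returns [[25]]
= [[25]]

Answer: [[25]]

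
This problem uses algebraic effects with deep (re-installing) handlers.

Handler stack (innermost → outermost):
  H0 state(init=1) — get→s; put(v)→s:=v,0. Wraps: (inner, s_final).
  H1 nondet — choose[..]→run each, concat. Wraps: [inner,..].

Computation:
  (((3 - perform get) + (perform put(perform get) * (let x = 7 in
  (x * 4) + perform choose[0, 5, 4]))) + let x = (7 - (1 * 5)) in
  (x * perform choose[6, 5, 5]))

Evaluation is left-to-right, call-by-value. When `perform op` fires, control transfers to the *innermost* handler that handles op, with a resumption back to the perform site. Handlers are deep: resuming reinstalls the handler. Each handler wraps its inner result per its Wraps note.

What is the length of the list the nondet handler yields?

Working:
get @ H0 ⇒ 1
get @ H0 ⇒ 1
put(1) @ H0 ⇒ s:=1
choose[0, 5, 4] @ H1
  branch[0] choose=0:
    choose[6, 5, 5] @ H1
      branch[0] choose=6:
        H0 returns (14, 1)
        H1 returns [(14, 1)]
      branch[1] choose=5:
        H0 returns (12, 1)
        H1 returns [(12, 1)]
      branch[2] choose=5:
        H0 returns (12, 1)
        H1 returns [(12, 1)]
  branch[1] choose=5:
    choose[6, 5, 5] @ H1
      branch[0] choose=6:
        H0 returns (14, 1)
        H1 returns [(14, 1)]
      branch[1] choose=5:
        H0 returns (12, 1)
        H1 returns [(12, 1)]
      branch[2] choose=5:
        H0 returns (12, 1)
        H1 returns [(12, 1)]
  branch[2] choose=4:
    choose[6, 5, 5] @ H1
      branch[0] choose=6:
        H0 returns (14, 1)
        H1 returns [(14, 1)]
      branch[1] choose=5:
        H0 returns (12, 1)
        H1 returns [(12, 1)]
      branch[2] choose=5:
        H0 returns (12, 1)
        H1 returns [(12, 1)]
= [(14, 1), (12, 1), (12, 1), (14, 1), (12, 1), (12, 1), (14, 1), (12, 1), (12, 1)]

Answer: 9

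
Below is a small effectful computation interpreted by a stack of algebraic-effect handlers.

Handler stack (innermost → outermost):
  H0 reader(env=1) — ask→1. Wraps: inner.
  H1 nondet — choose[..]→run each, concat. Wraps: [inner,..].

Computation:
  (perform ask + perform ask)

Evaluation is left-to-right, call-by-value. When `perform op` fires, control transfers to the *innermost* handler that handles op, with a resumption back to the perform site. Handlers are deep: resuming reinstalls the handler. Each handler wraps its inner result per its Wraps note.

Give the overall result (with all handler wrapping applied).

Evaluation trace:
ask @ H0 ⇒ 1
ask @ H0 ⇒ 1
H0 returns 2
H1 returns [2]
= [2]

Answer: [2]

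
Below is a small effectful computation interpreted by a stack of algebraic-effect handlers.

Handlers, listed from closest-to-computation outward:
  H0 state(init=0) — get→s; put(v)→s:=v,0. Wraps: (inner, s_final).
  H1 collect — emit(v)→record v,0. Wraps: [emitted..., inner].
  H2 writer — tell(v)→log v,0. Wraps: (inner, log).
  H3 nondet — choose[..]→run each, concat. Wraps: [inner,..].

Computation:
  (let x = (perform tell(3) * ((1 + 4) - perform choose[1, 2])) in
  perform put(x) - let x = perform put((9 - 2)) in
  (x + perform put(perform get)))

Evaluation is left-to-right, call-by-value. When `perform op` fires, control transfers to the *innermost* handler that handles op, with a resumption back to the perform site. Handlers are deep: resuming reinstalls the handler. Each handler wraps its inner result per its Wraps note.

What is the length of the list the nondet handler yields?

Answer: 2

Step-by-step:
tell(3) @ H2 ⇒ log+=3
choose[1, 2] @ H3
  branch[0] choose=1:
    put(0) @ H0 ⇒ s:=0
    put(7) @ H0 ⇒ s:=7
    get @ H0 ⇒ 7
    put(7) @ H0 ⇒ s:=7
    H0 returns (0, 7)
    H1 returns [(0, 7)]
    H2 returns ([(0, 7)], (3))
    H3 returns [([(0, 7)], (3))]
  branch[1] choose=2:
    put(0) @ H0 ⇒ s:=0
    put(7) @ H0 ⇒ s:=7
    get @ H0 ⇒ 7
    put(7) @ H0 ⇒ s:=7
    H0 returns (0, 7)
    H1 returns [(0, 7)]
    H2 returns ([(0, 7)], (3))
    H3 returns [([(0, 7)], (3))]
= [([(0, 7)], (3)), ([(0, 7)], (3))]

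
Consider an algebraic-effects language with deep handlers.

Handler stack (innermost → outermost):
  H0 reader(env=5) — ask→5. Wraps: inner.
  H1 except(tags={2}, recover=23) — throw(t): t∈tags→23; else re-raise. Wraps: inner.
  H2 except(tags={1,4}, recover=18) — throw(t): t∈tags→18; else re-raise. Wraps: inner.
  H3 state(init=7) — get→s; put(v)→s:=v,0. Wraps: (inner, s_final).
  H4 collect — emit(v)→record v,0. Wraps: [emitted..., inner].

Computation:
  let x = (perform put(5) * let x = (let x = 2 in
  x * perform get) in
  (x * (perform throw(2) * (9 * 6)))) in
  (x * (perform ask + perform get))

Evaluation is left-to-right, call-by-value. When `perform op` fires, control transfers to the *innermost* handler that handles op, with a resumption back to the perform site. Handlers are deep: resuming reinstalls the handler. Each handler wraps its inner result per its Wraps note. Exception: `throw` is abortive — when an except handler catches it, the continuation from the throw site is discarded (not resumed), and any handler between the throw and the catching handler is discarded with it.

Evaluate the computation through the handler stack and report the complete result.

Evaluation trace:
put(5) @ H3 ⇒ s:=5
get @ H3 ⇒ 5
throw(2) @ H1 caught ⇒ 23
H2 returns 23
H3 returns (23, 5)
H4 returns [(23, 5)]
= [(23, 5)]

Answer: [(23, 5)]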